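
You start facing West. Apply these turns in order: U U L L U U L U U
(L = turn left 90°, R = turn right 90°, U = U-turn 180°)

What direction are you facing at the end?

Answer: Final heading: North

Derivation:
Start: West
  U (U-turn (180°)) -> East
  U (U-turn (180°)) -> West
  L (left (90° counter-clockwise)) -> South
  L (left (90° counter-clockwise)) -> East
  U (U-turn (180°)) -> West
  U (U-turn (180°)) -> East
  L (left (90° counter-clockwise)) -> North
  U (U-turn (180°)) -> South
  U (U-turn (180°)) -> North
Final: North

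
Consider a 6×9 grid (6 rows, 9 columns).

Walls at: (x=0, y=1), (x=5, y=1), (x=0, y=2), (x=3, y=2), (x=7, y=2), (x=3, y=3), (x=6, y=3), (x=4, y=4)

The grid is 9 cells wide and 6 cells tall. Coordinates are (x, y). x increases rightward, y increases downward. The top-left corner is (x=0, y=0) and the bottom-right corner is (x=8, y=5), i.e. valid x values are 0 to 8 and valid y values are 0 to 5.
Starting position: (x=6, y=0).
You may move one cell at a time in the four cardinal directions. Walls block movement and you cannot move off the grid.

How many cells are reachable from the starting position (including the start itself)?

BFS flood-fill from (x=6, y=0):
  Distance 0: (x=6, y=0)
  Distance 1: (x=5, y=0), (x=7, y=0), (x=6, y=1)
  Distance 2: (x=4, y=0), (x=8, y=0), (x=7, y=1), (x=6, y=2)
  Distance 3: (x=3, y=0), (x=4, y=1), (x=8, y=1), (x=5, y=2)
  Distance 4: (x=2, y=0), (x=3, y=1), (x=4, y=2), (x=8, y=2), (x=5, y=3)
  Distance 5: (x=1, y=0), (x=2, y=1), (x=4, y=3), (x=8, y=3), (x=5, y=4)
  Distance 6: (x=0, y=0), (x=1, y=1), (x=2, y=2), (x=7, y=3), (x=6, y=4), (x=8, y=4), (x=5, y=5)
  Distance 7: (x=1, y=2), (x=2, y=3), (x=7, y=4), (x=4, y=5), (x=6, y=5), (x=8, y=5)
  Distance 8: (x=1, y=3), (x=2, y=4), (x=3, y=5), (x=7, y=5)
  Distance 9: (x=0, y=3), (x=1, y=4), (x=3, y=4), (x=2, y=5)
  Distance 10: (x=0, y=4), (x=1, y=5)
  Distance 11: (x=0, y=5)
Total reachable: 46 (grid has 46 open cells total)

Answer: Reachable cells: 46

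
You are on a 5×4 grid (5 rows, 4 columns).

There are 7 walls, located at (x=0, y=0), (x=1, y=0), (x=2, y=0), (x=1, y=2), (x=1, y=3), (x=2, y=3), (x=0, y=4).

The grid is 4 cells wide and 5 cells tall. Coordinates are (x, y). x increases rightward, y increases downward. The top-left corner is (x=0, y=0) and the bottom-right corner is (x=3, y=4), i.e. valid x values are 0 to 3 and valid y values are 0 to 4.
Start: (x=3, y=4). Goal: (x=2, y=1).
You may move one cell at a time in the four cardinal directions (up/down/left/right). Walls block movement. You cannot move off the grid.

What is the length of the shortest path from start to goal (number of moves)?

Answer: Shortest path length: 4

Derivation:
BFS from (x=3, y=4) until reaching (x=2, y=1):
  Distance 0: (x=3, y=4)
  Distance 1: (x=3, y=3), (x=2, y=4)
  Distance 2: (x=3, y=2), (x=1, y=4)
  Distance 3: (x=3, y=1), (x=2, y=2)
  Distance 4: (x=3, y=0), (x=2, y=1)  <- goal reached here
One shortest path (4 moves): (x=3, y=4) -> (x=3, y=3) -> (x=3, y=2) -> (x=2, y=2) -> (x=2, y=1)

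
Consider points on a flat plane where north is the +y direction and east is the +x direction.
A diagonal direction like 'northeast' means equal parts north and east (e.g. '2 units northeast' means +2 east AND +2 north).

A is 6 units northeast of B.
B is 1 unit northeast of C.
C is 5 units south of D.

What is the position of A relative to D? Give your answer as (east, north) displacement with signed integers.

Answer: A is at (east=7, north=2) relative to D.

Derivation:
Place D at the origin (east=0, north=0).
  C is 5 units south of D: delta (east=+0, north=-5); C at (east=0, north=-5).
  B is 1 unit northeast of C: delta (east=+1, north=+1); B at (east=1, north=-4).
  A is 6 units northeast of B: delta (east=+6, north=+6); A at (east=7, north=2).
Therefore A relative to D: (east=7, north=2).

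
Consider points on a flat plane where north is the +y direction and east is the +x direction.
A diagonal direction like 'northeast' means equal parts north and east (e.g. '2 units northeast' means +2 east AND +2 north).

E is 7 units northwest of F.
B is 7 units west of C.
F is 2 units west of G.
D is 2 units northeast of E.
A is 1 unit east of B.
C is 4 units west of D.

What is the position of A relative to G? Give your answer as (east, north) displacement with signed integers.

Place G at the origin (east=0, north=0).
  F is 2 units west of G: delta (east=-2, north=+0); F at (east=-2, north=0).
  E is 7 units northwest of F: delta (east=-7, north=+7); E at (east=-9, north=7).
  D is 2 units northeast of E: delta (east=+2, north=+2); D at (east=-7, north=9).
  C is 4 units west of D: delta (east=-4, north=+0); C at (east=-11, north=9).
  B is 7 units west of C: delta (east=-7, north=+0); B at (east=-18, north=9).
  A is 1 unit east of B: delta (east=+1, north=+0); A at (east=-17, north=9).
Therefore A relative to G: (east=-17, north=9).

Answer: A is at (east=-17, north=9) relative to G.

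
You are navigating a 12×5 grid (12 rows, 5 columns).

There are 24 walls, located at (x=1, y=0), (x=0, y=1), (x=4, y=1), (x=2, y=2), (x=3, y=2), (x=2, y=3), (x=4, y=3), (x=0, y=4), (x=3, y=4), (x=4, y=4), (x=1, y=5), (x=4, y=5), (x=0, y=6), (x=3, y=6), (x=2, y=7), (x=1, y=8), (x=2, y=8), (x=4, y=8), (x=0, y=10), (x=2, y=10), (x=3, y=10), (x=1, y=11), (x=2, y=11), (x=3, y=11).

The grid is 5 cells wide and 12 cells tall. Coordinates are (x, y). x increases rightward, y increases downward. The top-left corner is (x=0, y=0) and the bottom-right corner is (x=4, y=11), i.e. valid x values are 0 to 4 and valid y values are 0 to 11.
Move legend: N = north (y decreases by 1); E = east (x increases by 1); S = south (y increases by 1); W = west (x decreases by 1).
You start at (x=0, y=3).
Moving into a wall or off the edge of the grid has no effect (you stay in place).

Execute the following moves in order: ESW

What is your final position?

Start: (x=0, y=3)
  E (east): (x=0, y=3) -> (x=1, y=3)
  S (south): (x=1, y=3) -> (x=1, y=4)
  W (west): blocked, stay at (x=1, y=4)
Final: (x=1, y=4)

Answer: Final position: (x=1, y=4)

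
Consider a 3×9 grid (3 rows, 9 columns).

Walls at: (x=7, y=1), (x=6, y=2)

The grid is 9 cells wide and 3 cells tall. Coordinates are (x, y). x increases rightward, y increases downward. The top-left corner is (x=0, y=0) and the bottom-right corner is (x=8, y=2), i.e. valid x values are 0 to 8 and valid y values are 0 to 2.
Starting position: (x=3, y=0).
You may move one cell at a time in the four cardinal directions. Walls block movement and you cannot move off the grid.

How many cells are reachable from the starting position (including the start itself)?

BFS flood-fill from (x=3, y=0):
  Distance 0: (x=3, y=0)
  Distance 1: (x=2, y=0), (x=4, y=0), (x=3, y=1)
  Distance 2: (x=1, y=0), (x=5, y=0), (x=2, y=1), (x=4, y=1), (x=3, y=2)
  Distance 3: (x=0, y=0), (x=6, y=0), (x=1, y=1), (x=5, y=1), (x=2, y=2), (x=4, y=2)
  Distance 4: (x=7, y=0), (x=0, y=1), (x=6, y=1), (x=1, y=2), (x=5, y=2)
  Distance 5: (x=8, y=0), (x=0, y=2)
  Distance 6: (x=8, y=1)
  Distance 7: (x=8, y=2)
  Distance 8: (x=7, y=2)
Total reachable: 25 (grid has 25 open cells total)

Answer: Reachable cells: 25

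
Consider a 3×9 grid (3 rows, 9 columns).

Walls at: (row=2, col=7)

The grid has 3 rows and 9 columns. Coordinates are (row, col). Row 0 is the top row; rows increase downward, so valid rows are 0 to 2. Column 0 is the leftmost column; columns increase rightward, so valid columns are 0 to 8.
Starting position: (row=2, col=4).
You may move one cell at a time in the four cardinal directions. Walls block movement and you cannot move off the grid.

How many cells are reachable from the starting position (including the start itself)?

BFS flood-fill from (row=2, col=4):
  Distance 0: (row=2, col=4)
  Distance 1: (row=1, col=4), (row=2, col=3), (row=2, col=5)
  Distance 2: (row=0, col=4), (row=1, col=3), (row=1, col=5), (row=2, col=2), (row=2, col=6)
  Distance 3: (row=0, col=3), (row=0, col=5), (row=1, col=2), (row=1, col=6), (row=2, col=1)
  Distance 4: (row=0, col=2), (row=0, col=6), (row=1, col=1), (row=1, col=7), (row=2, col=0)
  Distance 5: (row=0, col=1), (row=0, col=7), (row=1, col=0), (row=1, col=8)
  Distance 6: (row=0, col=0), (row=0, col=8), (row=2, col=8)
Total reachable: 26 (grid has 26 open cells total)

Answer: Reachable cells: 26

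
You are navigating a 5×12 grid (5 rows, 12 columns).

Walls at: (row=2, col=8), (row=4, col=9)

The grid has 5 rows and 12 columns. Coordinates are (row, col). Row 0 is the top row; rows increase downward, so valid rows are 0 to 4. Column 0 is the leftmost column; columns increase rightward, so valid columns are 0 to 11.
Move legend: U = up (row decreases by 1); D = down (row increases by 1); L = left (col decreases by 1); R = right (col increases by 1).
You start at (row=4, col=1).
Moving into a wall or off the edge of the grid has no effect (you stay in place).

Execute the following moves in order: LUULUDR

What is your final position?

Start: (row=4, col=1)
  L (left): (row=4, col=1) -> (row=4, col=0)
  U (up): (row=4, col=0) -> (row=3, col=0)
  U (up): (row=3, col=0) -> (row=2, col=0)
  L (left): blocked, stay at (row=2, col=0)
  U (up): (row=2, col=0) -> (row=1, col=0)
  D (down): (row=1, col=0) -> (row=2, col=0)
  R (right): (row=2, col=0) -> (row=2, col=1)
Final: (row=2, col=1)

Answer: Final position: (row=2, col=1)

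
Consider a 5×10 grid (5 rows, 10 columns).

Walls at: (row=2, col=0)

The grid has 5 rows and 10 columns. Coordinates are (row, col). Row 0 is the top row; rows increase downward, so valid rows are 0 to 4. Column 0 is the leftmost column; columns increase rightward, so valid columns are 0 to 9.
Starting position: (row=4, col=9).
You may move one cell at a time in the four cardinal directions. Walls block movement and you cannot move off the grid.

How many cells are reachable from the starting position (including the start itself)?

Answer: Reachable cells: 49

Derivation:
BFS flood-fill from (row=4, col=9):
  Distance 0: (row=4, col=9)
  Distance 1: (row=3, col=9), (row=4, col=8)
  Distance 2: (row=2, col=9), (row=3, col=8), (row=4, col=7)
  Distance 3: (row=1, col=9), (row=2, col=8), (row=3, col=7), (row=4, col=6)
  Distance 4: (row=0, col=9), (row=1, col=8), (row=2, col=7), (row=3, col=6), (row=4, col=5)
  Distance 5: (row=0, col=8), (row=1, col=7), (row=2, col=6), (row=3, col=5), (row=4, col=4)
  Distance 6: (row=0, col=7), (row=1, col=6), (row=2, col=5), (row=3, col=4), (row=4, col=3)
  Distance 7: (row=0, col=6), (row=1, col=5), (row=2, col=4), (row=3, col=3), (row=4, col=2)
  Distance 8: (row=0, col=5), (row=1, col=4), (row=2, col=3), (row=3, col=2), (row=4, col=1)
  Distance 9: (row=0, col=4), (row=1, col=3), (row=2, col=2), (row=3, col=1), (row=4, col=0)
  Distance 10: (row=0, col=3), (row=1, col=2), (row=2, col=1), (row=3, col=0)
  Distance 11: (row=0, col=2), (row=1, col=1)
  Distance 12: (row=0, col=1), (row=1, col=0)
  Distance 13: (row=0, col=0)
Total reachable: 49 (grid has 49 open cells total)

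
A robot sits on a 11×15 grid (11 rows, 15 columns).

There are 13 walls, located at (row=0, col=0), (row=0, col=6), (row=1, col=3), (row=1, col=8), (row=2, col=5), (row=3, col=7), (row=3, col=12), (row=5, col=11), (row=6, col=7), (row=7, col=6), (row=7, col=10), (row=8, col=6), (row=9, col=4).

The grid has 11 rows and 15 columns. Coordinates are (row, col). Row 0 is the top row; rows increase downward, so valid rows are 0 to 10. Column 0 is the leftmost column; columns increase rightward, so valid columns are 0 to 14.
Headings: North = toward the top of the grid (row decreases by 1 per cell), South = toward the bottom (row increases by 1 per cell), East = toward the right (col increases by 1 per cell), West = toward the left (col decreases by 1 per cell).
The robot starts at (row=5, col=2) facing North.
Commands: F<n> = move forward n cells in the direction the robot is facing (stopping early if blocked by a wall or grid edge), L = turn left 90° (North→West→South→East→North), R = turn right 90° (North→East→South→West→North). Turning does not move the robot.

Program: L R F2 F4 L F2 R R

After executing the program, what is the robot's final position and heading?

Start: (row=5, col=2), facing North
  L: turn left, now facing West
  R: turn right, now facing North
  F2: move forward 2, now at (row=3, col=2)
  F4: move forward 3/4 (blocked), now at (row=0, col=2)
  L: turn left, now facing West
  F2: move forward 1/2 (blocked), now at (row=0, col=1)
  R: turn right, now facing North
  R: turn right, now facing East
Final: (row=0, col=1), facing East

Answer: Final position: (row=0, col=1), facing East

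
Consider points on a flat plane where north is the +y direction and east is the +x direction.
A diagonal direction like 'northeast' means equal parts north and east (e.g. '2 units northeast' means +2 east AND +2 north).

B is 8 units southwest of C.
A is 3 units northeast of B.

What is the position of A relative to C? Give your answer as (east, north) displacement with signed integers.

Place C at the origin (east=0, north=0).
  B is 8 units southwest of C: delta (east=-8, north=-8); B at (east=-8, north=-8).
  A is 3 units northeast of B: delta (east=+3, north=+3); A at (east=-5, north=-5).
Therefore A relative to C: (east=-5, north=-5).

Answer: A is at (east=-5, north=-5) relative to C.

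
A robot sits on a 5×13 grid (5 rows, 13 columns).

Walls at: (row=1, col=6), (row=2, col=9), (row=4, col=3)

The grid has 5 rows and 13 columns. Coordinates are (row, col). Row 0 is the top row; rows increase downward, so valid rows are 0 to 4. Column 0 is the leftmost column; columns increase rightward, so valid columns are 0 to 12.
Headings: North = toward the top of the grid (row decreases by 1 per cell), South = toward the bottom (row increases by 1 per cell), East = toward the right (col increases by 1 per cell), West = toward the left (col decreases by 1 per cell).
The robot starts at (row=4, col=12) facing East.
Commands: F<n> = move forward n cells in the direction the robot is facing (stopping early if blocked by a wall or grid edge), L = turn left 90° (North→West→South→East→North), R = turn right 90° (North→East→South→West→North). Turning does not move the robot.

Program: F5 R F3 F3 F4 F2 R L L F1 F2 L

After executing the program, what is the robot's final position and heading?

Start: (row=4, col=12), facing East
  F5: move forward 0/5 (blocked), now at (row=4, col=12)
  R: turn right, now facing South
  F3: move forward 0/3 (blocked), now at (row=4, col=12)
  F3: move forward 0/3 (blocked), now at (row=4, col=12)
  F4: move forward 0/4 (blocked), now at (row=4, col=12)
  F2: move forward 0/2 (blocked), now at (row=4, col=12)
  R: turn right, now facing West
  L: turn left, now facing South
  L: turn left, now facing East
  F1: move forward 0/1 (blocked), now at (row=4, col=12)
  F2: move forward 0/2 (blocked), now at (row=4, col=12)
  L: turn left, now facing North
Final: (row=4, col=12), facing North

Answer: Final position: (row=4, col=12), facing North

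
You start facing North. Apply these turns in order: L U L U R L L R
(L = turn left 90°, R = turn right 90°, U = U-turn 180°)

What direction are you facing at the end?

Answer: Final heading: South

Derivation:
Start: North
  L (left (90° counter-clockwise)) -> West
  U (U-turn (180°)) -> East
  L (left (90° counter-clockwise)) -> North
  U (U-turn (180°)) -> South
  R (right (90° clockwise)) -> West
  L (left (90° counter-clockwise)) -> South
  L (left (90° counter-clockwise)) -> East
  R (right (90° clockwise)) -> South
Final: South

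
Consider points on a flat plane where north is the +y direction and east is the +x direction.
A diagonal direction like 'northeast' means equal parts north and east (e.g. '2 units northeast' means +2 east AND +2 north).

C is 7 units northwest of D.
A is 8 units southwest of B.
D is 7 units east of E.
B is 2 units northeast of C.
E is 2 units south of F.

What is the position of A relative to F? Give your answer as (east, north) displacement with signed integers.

Place F at the origin (east=0, north=0).
  E is 2 units south of F: delta (east=+0, north=-2); E at (east=0, north=-2).
  D is 7 units east of E: delta (east=+7, north=+0); D at (east=7, north=-2).
  C is 7 units northwest of D: delta (east=-7, north=+7); C at (east=0, north=5).
  B is 2 units northeast of C: delta (east=+2, north=+2); B at (east=2, north=7).
  A is 8 units southwest of B: delta (east=-8, north=-8); A at (east=-6, north=-1).
Therefore A relative to F: (east=-6, north=-1).

Answer: A is at (east=-6, north=-1) relative to F.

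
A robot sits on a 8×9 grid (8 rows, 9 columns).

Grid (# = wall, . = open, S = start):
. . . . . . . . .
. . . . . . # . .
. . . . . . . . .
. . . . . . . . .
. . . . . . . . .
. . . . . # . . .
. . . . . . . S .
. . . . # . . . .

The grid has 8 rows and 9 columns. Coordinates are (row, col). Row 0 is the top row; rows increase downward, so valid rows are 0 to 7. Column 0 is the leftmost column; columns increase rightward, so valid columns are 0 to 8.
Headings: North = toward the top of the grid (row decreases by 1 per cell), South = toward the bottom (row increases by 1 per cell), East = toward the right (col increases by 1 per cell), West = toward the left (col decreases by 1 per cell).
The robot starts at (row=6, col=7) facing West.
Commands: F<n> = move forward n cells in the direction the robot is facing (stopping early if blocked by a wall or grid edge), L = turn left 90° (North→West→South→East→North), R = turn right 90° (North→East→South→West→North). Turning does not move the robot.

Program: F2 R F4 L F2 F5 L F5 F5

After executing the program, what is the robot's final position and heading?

Start: (row=6, col=7), facing West
  F2: move forward 2, now at (row=6, col=5)
  R: turn right, now facing North
  F4: move forward 0/4 (blocked), now at (row=6, col=5)
  L: turn left, now facing West
  F2: move forward 2, now at (row=6, col=3)
  F5: move forward 3/5 (blocked), now at (row=6, col=0)
  L: turn left, now facing South
  F5: move forward 1/5 (blocked), now at (row=7, col=0)
  F5: move forward 0/5 (blocked), now at (row=7, col=0)
Final: (row=7, col=0), facing South

Answer: Final position: (row=7, col=0), facing South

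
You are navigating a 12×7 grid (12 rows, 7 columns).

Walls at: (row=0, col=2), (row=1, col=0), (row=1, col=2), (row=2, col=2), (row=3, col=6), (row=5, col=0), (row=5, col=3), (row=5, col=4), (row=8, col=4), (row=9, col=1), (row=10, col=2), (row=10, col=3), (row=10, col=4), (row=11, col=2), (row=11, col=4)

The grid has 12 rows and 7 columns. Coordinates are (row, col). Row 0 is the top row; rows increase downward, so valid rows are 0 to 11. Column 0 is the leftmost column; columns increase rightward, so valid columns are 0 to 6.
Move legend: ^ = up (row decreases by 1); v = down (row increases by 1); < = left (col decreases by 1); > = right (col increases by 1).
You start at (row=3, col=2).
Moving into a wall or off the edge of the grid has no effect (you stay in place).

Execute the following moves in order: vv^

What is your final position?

Answer: Final position: (row=4, col=2)

Derivation:
Start: (row=3, col=2)
  v (down): (row=3, col=2) -> (row=4, col=2)
  v (down): (row=4, col=2) -> (row=5, col=2)
  ^ (up): (row=5, col=2) -> (row=4, col=2)
Final: (row=4, col=2)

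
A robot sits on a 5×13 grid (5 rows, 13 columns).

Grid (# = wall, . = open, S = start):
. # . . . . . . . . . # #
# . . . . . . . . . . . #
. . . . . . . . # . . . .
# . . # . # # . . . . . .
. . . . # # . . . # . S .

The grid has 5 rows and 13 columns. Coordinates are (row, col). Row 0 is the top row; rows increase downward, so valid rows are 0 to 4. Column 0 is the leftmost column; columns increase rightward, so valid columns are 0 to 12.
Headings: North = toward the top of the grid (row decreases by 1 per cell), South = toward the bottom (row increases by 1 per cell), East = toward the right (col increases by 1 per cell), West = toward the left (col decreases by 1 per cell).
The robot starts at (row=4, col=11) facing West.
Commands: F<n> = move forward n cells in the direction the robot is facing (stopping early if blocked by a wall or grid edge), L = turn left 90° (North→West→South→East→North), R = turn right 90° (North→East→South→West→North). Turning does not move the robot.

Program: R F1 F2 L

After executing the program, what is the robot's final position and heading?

Start: (row=4, col=11), facing West
  R: turn right, now facing North
  F1: move forward 1, now at (row=3, col=11)
  F2: move forward 2, now at (row=1, col=11)
  L: turn left, now facing West
Final: (row=1, col=11), facing West

Answer: Final position: (row=1, col=11), facing West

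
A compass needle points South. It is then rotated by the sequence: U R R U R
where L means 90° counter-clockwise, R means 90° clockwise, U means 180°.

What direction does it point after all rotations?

Answer: Final heading: East

Derivation:
Start: South
  U (U-turn (180°)) -> North
  R (right (90° clockwise)) -> East
  R (right (90° clockwise)) -> South
  U (U-turn (180°)) -> North
  R (right (90° clockwise)) -> East
Final: East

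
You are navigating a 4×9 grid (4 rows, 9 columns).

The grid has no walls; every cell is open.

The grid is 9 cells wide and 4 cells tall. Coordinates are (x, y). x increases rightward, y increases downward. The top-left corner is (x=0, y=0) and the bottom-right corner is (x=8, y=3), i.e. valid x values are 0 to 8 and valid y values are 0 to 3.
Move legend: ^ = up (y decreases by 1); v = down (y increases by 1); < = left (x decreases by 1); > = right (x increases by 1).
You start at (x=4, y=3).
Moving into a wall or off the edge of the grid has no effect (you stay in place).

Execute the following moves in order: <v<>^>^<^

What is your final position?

Answer: Final position: (x=3, y=0)

Derivation:
Start: (x=4, y=3)
  < (left): (x=4, y=3) -> (x=3, y=3)
  v (down): blocked, stay at (x=3, y=3)
  < (left): (x=3, y=3) -> (x=2, y=3)
  > (right): (x=2, y=3) -> (x=3, y=3)
  ^ (up): (x=3, y=3) -> (x=3, y=2)
  > (right): (x=3, y=2) -> (x=4, y=2)
  ^ (up): (x=4, y=2) -> (x=4, y=1)
  < (left): (x=4, y=1) -> (x=3, y=1)
  ^ (up): (x=3, y=1) -> (x=3, y=0)
Final: (x=3, y=0)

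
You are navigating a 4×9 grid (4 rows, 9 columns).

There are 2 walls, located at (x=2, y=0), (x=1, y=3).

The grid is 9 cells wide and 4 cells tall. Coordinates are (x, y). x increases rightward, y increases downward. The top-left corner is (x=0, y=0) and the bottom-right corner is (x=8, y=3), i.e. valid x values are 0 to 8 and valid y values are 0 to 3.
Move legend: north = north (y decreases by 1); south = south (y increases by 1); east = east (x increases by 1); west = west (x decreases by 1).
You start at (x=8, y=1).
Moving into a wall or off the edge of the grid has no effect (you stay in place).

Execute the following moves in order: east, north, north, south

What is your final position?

Start: (x=8, y=1)
  east (east): blocked, stay at (x=8, y=1)
  north (north): (x=8, y=1) -> (x=8, y=0)
  north (north): blocked, stay at (x=8, y=0)
  south (south): (x=8, y=0) -> (x=8, y=1)
Final: (x=8, y=1)

Answer: Final position: (x=8, y=1)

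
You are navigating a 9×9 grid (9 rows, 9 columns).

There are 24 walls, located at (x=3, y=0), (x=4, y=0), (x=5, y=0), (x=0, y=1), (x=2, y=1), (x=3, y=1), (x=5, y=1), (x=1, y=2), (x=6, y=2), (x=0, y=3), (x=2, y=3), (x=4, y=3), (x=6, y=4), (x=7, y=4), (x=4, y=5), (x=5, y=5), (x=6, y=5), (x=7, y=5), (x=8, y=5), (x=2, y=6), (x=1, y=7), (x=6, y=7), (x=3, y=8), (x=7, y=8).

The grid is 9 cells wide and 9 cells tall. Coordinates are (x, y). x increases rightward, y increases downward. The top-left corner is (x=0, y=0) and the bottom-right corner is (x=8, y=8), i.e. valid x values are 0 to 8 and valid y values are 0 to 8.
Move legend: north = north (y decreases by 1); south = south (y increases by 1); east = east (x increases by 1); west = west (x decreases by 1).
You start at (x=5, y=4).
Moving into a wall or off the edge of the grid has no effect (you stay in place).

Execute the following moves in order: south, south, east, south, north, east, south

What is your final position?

Answer: Final position: (x=6, y=3)

Derivation:
Start: (x=5, y=4)
  south (south): blocked, stay at (x=5, y=4)
  south (south): blocked, stay at (x=5, y=4)
  east (east): blocked, stay at (x=5, y=4)
  south (south): blocked, stay at (x=5, y=4)
  north (north): (x=5, y=4) -> (x=5, y=3)
  east (east): (x=5, y=3) -> (x=6, y=3)
  south (south): blocked, stay at (x=6, y=3)
Final: (x=6, y=3)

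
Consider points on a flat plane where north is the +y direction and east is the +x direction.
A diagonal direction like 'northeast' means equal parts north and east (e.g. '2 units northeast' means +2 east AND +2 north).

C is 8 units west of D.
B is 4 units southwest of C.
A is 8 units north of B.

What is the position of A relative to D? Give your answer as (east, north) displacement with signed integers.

Answer: A is at (east=-12, north=4) relative to D.

Derivation:
Place D at the origin (east=0, north=0).
  C is 8 units west of D: delta (east=-8, north=+0); C at (east=-8, north=0).
  B is 4 units southwest of C: delta (east=-4, north=-4); B at (east=-12, north=-4).
  A is 8 units north of B: delta (east=+0, north=+8); A at (east=-12, north=4).
Therefore A relative to D: (east=-12, north=4).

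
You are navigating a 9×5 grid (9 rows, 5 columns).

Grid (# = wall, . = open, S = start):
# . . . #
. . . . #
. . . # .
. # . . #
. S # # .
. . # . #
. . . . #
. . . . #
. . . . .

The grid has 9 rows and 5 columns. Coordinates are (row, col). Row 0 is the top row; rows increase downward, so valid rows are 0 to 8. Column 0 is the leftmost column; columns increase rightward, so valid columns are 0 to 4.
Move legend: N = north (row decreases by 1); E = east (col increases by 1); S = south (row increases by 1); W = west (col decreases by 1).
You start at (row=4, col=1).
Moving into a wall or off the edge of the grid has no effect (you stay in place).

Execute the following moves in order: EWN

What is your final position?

Start: (row=4, col=1)
  E (east): blocked, stay at (row=4, col=1)
  W (west): (row=4, col=1) -> (row=4, col=0)
  N (north): (row=4, col=0) -> (row=3, col=0)
Final: (row=3, col=0)

Answer: Final position: (row=3, col=0)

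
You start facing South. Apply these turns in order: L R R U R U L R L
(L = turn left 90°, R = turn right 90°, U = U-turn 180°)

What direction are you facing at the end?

Answer: Final heading: West

Derivation:
Start: South
  L (left (90° counter-clockwise)) -> East
  R (right (90° clockwise)) -> South
  R (right (90° clockwise)) -> West
  U (U-turn (180°)) -> East
  R (right (90° clockwise)) -> South
  U (U-turn (180°)) -> North
  L (left (90° counter-clockwise)) -> West
  R (right (90° clockwise)) -> North
  L (left (90° counter-clockwise)) -> West
Final: West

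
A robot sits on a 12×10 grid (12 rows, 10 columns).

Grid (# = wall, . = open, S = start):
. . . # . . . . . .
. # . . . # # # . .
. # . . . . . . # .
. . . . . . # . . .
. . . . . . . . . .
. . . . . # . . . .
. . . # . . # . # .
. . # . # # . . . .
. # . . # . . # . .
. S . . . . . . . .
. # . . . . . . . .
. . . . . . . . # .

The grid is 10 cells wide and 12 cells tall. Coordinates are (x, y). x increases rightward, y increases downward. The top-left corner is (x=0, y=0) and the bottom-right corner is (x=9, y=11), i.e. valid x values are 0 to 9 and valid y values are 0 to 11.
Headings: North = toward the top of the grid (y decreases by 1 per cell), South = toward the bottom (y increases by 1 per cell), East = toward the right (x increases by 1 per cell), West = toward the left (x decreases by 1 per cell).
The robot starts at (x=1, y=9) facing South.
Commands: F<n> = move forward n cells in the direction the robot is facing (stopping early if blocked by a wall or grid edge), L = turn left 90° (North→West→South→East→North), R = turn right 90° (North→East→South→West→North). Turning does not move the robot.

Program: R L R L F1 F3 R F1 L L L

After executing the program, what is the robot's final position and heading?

Start: (x=1, y=9), facing South
  R: turn right, now facing West
  L: turn left, now facing South
  R: turn right, now facing West
  L: turn left, now facing South
  F1: move forward 0/1 (blocked), now at (x=1, y=9)
  F3: move forward 0/3 (blocked), now at (x=1, y=9)
  R: turn right, now facing West
  F1: move forward 1, now at (x=0, y=9)
  L: turn left, now facing South
  L: turn left, now facing East
  L: turn left, now facing North
Final: (x=0, y=9), facing North

Answer: Final position: (x=0, y=9), facing North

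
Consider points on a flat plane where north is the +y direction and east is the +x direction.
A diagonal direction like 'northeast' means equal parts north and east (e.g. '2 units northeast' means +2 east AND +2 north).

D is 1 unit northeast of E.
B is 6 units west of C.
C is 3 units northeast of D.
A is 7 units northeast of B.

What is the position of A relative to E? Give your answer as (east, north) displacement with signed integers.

Place E at the origin (east=0, north=0).
  D is 1 unit northeast of E: delta (east=+1, north=+1); D at (east=1, north=1).
  C is 3 units northeast of D: delta (east=+3, north=+3); C at (east=4, north=4).
  B is 6 units west of C: delta (east=-6, north=+0); B at (east=-2, north=4).
  A is 7 units northeast of B: delta (east=+7, north=+7); A at (east=5, north=11).
Therefore A relative to E: (east=5, north=11).

Answer: A is at (east=5, north=11) relative to E.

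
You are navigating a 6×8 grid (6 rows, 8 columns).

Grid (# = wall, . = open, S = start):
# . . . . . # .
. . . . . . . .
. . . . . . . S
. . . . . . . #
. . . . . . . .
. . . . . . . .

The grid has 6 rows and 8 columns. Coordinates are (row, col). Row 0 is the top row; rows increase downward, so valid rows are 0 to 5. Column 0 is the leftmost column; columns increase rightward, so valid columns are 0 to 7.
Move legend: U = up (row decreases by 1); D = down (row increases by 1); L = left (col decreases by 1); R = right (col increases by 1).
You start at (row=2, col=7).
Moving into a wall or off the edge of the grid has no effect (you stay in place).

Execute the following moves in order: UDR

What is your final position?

Answer: Final position: (row=2, col=7)

Derivation:
Start: (row=2, col=7)
  U (up): (row=2, col=7) -> (row=1, col=7)
  D (down): (row=1, col=7) -> (row=2, col=7)
  R (right): blocked, stay at (row=2, col=7)
Final: (row=2, col=7)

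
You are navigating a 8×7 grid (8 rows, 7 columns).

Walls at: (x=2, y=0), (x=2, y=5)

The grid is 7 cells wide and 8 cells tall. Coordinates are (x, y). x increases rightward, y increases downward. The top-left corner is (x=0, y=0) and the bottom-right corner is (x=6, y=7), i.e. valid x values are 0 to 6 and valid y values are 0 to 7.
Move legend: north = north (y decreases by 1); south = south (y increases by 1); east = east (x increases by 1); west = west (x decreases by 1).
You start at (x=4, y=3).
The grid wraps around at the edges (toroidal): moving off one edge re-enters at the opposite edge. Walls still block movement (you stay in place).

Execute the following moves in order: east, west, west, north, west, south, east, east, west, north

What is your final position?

Start: (x=4, y=3)
  east (east): (x=4, y=3) -> (x=5, y=3)
  west (west): (x=5, y=3) -> (x=4, y=3)
  west (west): (x=4, y=3) -> (x=3, y=3)
  north (north): (x=3, y=3) -> (x=3, y=2)
  west (west): (x=3, y=2) -> (x=2, y=2)
  south (south): (x=2, y=2) -> (x=2, y=3)
  east (east): (x=2, y=3) -> (x=3, y=3)
  east (east): (x=3, y=3) -> (x=4, y=3)
  west (west): (x=4, y=3) -> (x=3, y=3)
  north (north): (x=3, y=3) -> (x=3, y=2)
Final: (x=3, y=2)

Answer: Final position: (x=3, y=2)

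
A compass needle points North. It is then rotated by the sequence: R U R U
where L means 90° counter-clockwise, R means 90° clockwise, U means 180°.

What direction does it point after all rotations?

Start: North
  R (right (90° clockwise)) -> East
  U (U-turn (180°)) -> West
  R (right (90° clockwise)) -> North
  U (U-turn (180°)) -> South
Final: South

Answer: Final heading: South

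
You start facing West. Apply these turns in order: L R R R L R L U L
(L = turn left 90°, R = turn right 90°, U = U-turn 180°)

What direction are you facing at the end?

Answer: Final heading: East

Derivation:
Start: West
  L (left (90° counter-clockwise)) -> South
  R (right (90° clockwise)) -> West
  R (right (90° clockwise)) -> North
  R (right (90° clockwise)) -> East
  L (left (90° counter-clockwise)) -> North
  R (right (90° clockwise)) -> East
  L (left (90° counter-clockwise)) -> North
  U (U-turn (180°)) -> South
  L (left (90° counter-clockwise)) -> East
Final: East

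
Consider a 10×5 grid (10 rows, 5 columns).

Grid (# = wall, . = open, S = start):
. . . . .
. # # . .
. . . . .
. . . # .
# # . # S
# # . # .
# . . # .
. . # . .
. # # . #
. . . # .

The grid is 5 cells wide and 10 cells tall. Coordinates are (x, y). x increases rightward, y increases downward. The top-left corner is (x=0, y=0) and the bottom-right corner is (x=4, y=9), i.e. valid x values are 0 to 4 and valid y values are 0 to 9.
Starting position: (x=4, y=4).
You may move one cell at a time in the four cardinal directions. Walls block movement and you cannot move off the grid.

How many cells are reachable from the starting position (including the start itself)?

BFS flood-fill from (x=4, y=4):
  Distance 0: (x=4, y=4)
  Distance 1: (x=4, y=3), (x=4, y=5)
  Distance 2: (x=4, y=2), (x=4, y=6)
  Distance 3: (x=4, y=1), (x=3, y=2), (x=4, y=7)
  Distance 4: (x=4, y=0), (x=3, y=1), (x=2, y=2), (x=3, y=7)
  Distance 5: (x=3, y=0), (x=1, y=2), (x=2, y=3), (x=3, y=8)
  Distance 6: (x=2, y=0), (x=0, y=2), (x=1, y=3), (x=2, y=4)
  Distance 7: (x=1, y=0), (x=0, y=1), (x=0, y=3), (x=2, y=5)
  Distance 8: (x=0, y=0), (x=2, y=6)
  Distance 9: (x=1, y=6)
  Distance 10: (x=1, y=7)
  Distance 11: (x=0, y=7)
  Distance 12: (x=0, y=8)
  Distance 13: (x=0, y=9)
  Distance 14: (x=1, y=9)
  Distance 15: (x=2, y=9)
Total reachable: 33 (grid has 34 open cells total)

Answer: Reachable cells: 33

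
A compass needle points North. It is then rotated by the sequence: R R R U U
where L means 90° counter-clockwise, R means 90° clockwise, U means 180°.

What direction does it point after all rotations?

Answer: Final heading: West

Derivation:
Start: North
  R (right (90° clockwise)) -> East
  R (right (90° clockwise)) -> South
  R (right (90° clockwise)) -> West
  U (U-turn (180°)) -> East
  U (U-turn (180°)) -> West
Final: West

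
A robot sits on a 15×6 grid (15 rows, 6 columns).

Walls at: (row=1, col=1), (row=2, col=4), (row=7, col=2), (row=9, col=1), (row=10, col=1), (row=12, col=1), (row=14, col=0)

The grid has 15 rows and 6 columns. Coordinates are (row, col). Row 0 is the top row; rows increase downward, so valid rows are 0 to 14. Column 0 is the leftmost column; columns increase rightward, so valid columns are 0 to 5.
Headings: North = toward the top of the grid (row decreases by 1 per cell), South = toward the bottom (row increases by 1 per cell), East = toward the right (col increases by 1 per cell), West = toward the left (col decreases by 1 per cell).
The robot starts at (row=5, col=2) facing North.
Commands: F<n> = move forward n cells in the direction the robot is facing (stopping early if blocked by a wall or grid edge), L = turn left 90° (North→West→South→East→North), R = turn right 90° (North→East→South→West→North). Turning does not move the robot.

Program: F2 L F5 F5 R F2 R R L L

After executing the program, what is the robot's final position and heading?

Start: (row=5, col=2), facing North
  F2: move forward 2, now at (row=3, col=2)
  L: turn left, now facing West
  F5: move forward 2/5 (blocked), now at (row=3, col=0)
  F5: move forward 0/5 (blocked), now at (row=3, col=0)
  R: turn right, now facing North
  F2: move forward 2, now at (row=1, col=0)
  R: turn right, now facing East
  R: turn right, now facing South
  L: turn left, now facing East
  L: turn left, now facing North
Final: (row=1, col=0), facing North

Answer: Final position: (row=1, col=0), facing North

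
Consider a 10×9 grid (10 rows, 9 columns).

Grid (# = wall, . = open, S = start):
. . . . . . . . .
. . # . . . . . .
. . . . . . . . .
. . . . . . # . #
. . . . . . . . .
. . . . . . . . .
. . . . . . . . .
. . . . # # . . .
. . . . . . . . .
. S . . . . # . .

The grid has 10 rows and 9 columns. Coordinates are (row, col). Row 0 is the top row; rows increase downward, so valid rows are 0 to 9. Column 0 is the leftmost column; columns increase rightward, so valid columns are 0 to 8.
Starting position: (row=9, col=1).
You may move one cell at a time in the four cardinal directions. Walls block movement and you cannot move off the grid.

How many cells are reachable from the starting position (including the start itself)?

Answer: Reachable cells: 84

Derivation:
BFS flood-fill from (row=9, col=1):
  Distance 0: (row=9, col=1)
  Distance 1: (row=8, col=1), (row=9, col=0), (row=9, col=2)
  Distance 2: (row=7, col=1), (row=8, col=0), (row=8, col=2), (row=9, col=3)
  Distance 3: (row=6, col=1), (row=7, col=0), (row=7, col=2), (row=8, col=3), (row=9, col=4)
  Distance 4: (row=5, col=1), (row=6, col=0), (row=6, col=2), (row=7, col=3), (row=8, col=4), (row=9, col=5)
  Distance 5: (row=4, col=1), (row=5, col=0), (row=5, col=2), (row=6, col=3), (row=8, col=5)
  Distance 6: (row=3, col=1), (row=4, col=0), (row=4, col=2), (row=5, col=3), (row=6, col=4), (row=8, col=6)
  Distance 7: (row=2, col=1), (row=3, col=0), (row=3, col=2), (row=4, col=3), (row=5, col=4), (row=6, col=5), (row=7, col=6), (row=8, col=7)
  Distance 8: (row=1, col=1), (row=2, col=0), (row=2, col=2), (row=3, col=3), (row=4, col=4), (row=5, col=5), (row=6, col=6), (row=7, col=7), (row=8, col=8), (row=9, col=7)
  Distance 9: (row=0, col=1), (row=1, col=0), (row=2, col=3), (row=3, col=4), (row=4, col=5), (row=5, col=6), (row=6, col=7), (row=7, col=8), (row=9, col=8)
  Distance 10: (row=0, col=0), (row=0, col=2), (row=1, col=3), (row=2, col=4), (row=3, col=5), (row=4, col=6), (row=5, col=7), (row=6, col=8)
  Distance 11: (row=0, col=3), (row=1, col=4), (row=2, col=5), (row=4, col=7), (row=5, col=8)
  Distance 12: (row=0, col=4), (row=1, col=5), (row=2, col=6), (row=3, col=7), (row=4, col=8)
  Distance 13: (row=0, col=5), (row=1, col=6), (row=2, col=7)
  Distance 14: (row=0, col=6), (row=1, col=7), (row=2, col=8)
  Distance 15: (row=0, col=7), (row=1, col=8)
  Distance 16: (row=0, col=8)
Total reachable: 84 (grid has 84 open cells total)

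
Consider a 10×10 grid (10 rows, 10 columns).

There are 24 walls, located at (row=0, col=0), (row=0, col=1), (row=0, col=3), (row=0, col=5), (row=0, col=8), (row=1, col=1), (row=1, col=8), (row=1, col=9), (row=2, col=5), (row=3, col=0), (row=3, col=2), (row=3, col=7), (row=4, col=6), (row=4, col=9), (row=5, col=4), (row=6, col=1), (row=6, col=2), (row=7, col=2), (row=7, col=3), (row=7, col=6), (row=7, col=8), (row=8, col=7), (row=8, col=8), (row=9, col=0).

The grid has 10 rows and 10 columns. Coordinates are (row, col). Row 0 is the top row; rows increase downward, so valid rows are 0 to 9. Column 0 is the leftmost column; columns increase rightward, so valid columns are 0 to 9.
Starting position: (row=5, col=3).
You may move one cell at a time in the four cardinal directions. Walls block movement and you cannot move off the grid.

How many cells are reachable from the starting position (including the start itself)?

Answer: Reachable cells: 75

Derivation:
BFS flood-fill from (row=5, col=3):
  Distance 0: (row=5, col=3)
  Distance 1: (row=4, col=3), (row=5, col=2), (row=6, col=3)
  Distance 2: (row=3, col=3), (row=4, col=2), (row=4, col=4), (row=5, col=1), (row=6, col=4)
  Distance 3: (row=2, col=3), (row=3, col=4), (row=4, col=1), (row=4, col=5), (row=5, col=0), (row=6, col=5), (row=7, col=4)
  Distance 4: (row=1, col=3), (row=2, col=2), (row=2, col=4), (row=3, col=1), (row=3, col=5), (row=4, col=0), (row=5, col=5), (row=6, col=0), (row=6, col=6), (row=7, col=5), (row=8, col=4)
  Distance 5: (row=1, col=2), (row=1, col=4), (row=2, col=1), (row=3, col=6), (row=5, col=6), (row=6, col=7), (row=7, col=0), (row=8, col=3), (row=8, col=5), (row=9, col=4)
  Distance 6: (row=0, col=2), (row=0, col=4), (row=1, col=5), (row=2, col=0), (row=2, col=6), (row=5, col=7), (row=6, col=8), (row=7, col=1), (row=7, col=7), (row=8, col=0), (row=8, col=2), (row=8, col=6), (row=9, col=3), (row=9, col=5)
  Distance 7: (row=1, col=0), (row=1, col=6), (row=2, col=7), (row=4, col=7), (row=5, col=8), (row=6, col=9), (row=8, col=1), (row=9, col=2), (row=9, col=6)
  Distance 8: (row=0, col=6), (row=1, col=7), (row=2, col=8), (row=4, col=8), (row=5, col=9), (row=7, col=9), (row=9, col=1), (row=9, col=7)
  Distance 9: (row=0, col=7), (row=2, col=9), (row=3, col=8), (row=8, col=9), (row=9, col=8)
  Distance 10: (row=3, col=9), (row=9, col=9)
Total reachable: 75 (grid has 76 open cells total)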